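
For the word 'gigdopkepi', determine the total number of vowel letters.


Scanning each character of 'gigdopkepi':
  Position 1: 'g' -> consonant (running count: 0)
  Position 2: 'i' -> vowel (running count: 1)
  Position 3: 'g' -> consonant (running count: 1)
  Position 4: 'd' -> consonant (running count: 1)
  Position 5: 'o' -> vowel (running count: 2)
  Position 6: 'p' -> consonant (running count: 2)
  Position 7: 'k' -> consonant (running count: 2)
  Position 8: 'e' -> vowel (running count: 3)
  Position 9: 'p' -> consonant (running count: 3)
  Position 10: 'i' -> vowel (running count: 4)
Total vowels: 4

4


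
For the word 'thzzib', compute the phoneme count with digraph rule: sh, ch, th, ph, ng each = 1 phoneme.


Parsing 'thzzib' greedily, digraphs first:
  'th' -> digraph (1 consonant phoneme) (phonemes so far: 1)
  'z' -> consonant phoneme (phonemes so far: 2)
  'z' -> consonant phoneme (phonemes so far: 3)
  'i' -> vowel phoneme (phonemes so far: 4)
  'b' -> consonant phoneme (phonemes so far: 5)
Total phonemes: 5

5


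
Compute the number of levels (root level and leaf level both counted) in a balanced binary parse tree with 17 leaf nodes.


In a balanced binary tree with n leaves the deepest leaf is ceil(log2(n)) edges below the root,
so counting node levels inclusive of root and leaves gives ceil(log2(n)) + 1 levels.
log2(17) = 4.0875
ceil(4.0875) = 5
levels = 5 + 1 = 6

6


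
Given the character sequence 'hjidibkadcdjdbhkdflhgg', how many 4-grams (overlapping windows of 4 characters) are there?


String 'hjidibkadcdjdbhkdflhgg' has length L = 22.
Number of overlapping n-grams = L - n + 1
Substituting: 22 - 4 + 1 = 19

19


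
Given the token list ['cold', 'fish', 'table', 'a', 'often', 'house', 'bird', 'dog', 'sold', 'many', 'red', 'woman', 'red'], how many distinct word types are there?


Listing all tokens and tracking unique types:
  Token 1: 'cold' -> NEW (unique so far: 1)
  Token 2: 'fish' -> NEW (unique so far: 2)
  Token 3: 'table' -> NEW (unique so far: 3)
  Token 4: 'a' -> NEW (unique so far: 4)
  Token 5: 'often' -> NEW (unique so far: 5)
  Token 6: 'house' -> NEW (unique so far: 6)
  Token 7: 'bird' -> NEW (unique so far: 7)
  Token 8: 'dog' -> NEW (unique so far: 8)
  Token 9: 'sold' -> NEW (unique so far: 9)
  Token 10: 'many' -> NEW (unique so far: 10)
  Token 11: 'red' -> NEW (unique so far: 11)
  Token 12: 'woman' -> NEW (unique so far: 12)
  Token 13: 'red' -> duplicate (unique so far: 12)
Unique types: ('a', 'bird', 'cold', 'dog', 'fish', 'house', 'many', 'often', 'red', 'sold', 'table', 'woman')
Vocabulary size: 12

12


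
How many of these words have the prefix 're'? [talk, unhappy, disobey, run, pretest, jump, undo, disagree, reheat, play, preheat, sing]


Checking each word for prefix 're':
  'talk' -> no (count: 0)
  'unhappy' -> no (count: 0)
  'disobey' -> no (count: 0)
  'run' -> no (count: 0)
  'pretest' -> no (count: 0)
  'jump' -> no (count: 0)
  'undo' -> no (count: 0)
  'disagree' -> no (count: 0)
  'reheat' -> YES, starts with 're' (count: 1)
  'play' -> no (count: 1)
  'preheat' -> no (count: 1)
  'sing' -> no (count: 1)
Total with prefix 're': 1

1


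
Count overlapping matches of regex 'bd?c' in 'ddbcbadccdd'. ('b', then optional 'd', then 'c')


Pattern: bd?c means 'b', then optional 'd', then 'c'.
Scanning 'ddbcbadccdd' position-by-position:
  Pos 0: window 'ddb' -> no
  Pos 1: window 'dbc' -> no
  Pos 2: window 'bcb' -> MATCH
  Pos 3: window 'cba' -> no
  Pos 4: window 'bad' -> no
  Pos 5: window 'adc' -> no
  Pos 6: window 'dcc' -> no
  Pos 7: window 'ccd' -> no
  Pos 8: window 'cdd' -> no
  Pos 9: window 'dd' -> no
  Pos 10: window 'd' -> no
Total matches: 1

1


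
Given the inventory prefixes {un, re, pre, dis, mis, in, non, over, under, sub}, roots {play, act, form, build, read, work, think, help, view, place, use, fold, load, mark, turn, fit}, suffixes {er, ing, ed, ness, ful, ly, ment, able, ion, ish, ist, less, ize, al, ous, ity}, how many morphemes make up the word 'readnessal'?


Segmenting 'readnessal' against the inventory:
  'read' -> root (morpheme 1)
  'ness' -> suffix (morpheme 2)
  'al' -> suffix (morpheme 3)
Total morphemes: 3

3


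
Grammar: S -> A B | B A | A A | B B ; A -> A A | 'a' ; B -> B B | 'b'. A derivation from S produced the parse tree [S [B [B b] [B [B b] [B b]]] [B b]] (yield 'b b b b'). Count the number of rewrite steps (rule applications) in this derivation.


Every bracketed nonterminal node [X ...] in the tree is produced by exactly one rule application.
Reading the tree off as a leftmost derivation:
  Step 1: S  =>  B B   (applied S -> B B)
  Step 2: B B  =>  B B B   (applied B -> B B)
  Step 3: B B B  =>  b B B   (applied B -> b)
  Step 4: b B B  =>  b B B B   (applied B -> B B)
  Step 5: b B B B  =>  b b B B   (applied B -> b)
  Step 6: b b B B  =>  b b b B   (applied B -> b)
  Step 7: b b b B  =>  b b b b   (applied B -> b)
Final yield: b b b b
Total rewrite steps: 7

7


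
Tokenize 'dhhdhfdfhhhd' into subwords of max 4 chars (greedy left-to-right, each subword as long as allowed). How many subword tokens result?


'dhhdhfdfhhhd' has 12 characters.
Chunking with max size 4:
  Chunk 1: 'dhhd' (positions 0-3)
  Chunk 2: 'hfdf' (positions 4-7)
  Chunk 3: 'hhhd' (positions 8-11)
Total chunks: ceil(12 / 4) = 3

3


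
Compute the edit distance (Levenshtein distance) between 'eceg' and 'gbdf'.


Building DP table for s1='eceg' (len 4) and s2='gbdf' (len 4):
       g  b  d  f
    0  1  2  3  4
  e 1  1  2  3  4
  c 2  2  2  3  4
  e 3  3  3  3  4
  g 4  3  4  4  4
Edit distance = dp[4][4] = 4

4


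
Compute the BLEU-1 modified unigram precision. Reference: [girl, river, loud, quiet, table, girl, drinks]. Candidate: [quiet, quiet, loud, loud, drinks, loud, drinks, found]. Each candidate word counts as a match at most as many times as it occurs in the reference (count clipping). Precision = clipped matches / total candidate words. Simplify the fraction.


Reference word counts: {'drinks': 1, 'girl': 2, 'loud': 1, 'quiet': 1, 'river': 1, 'table': 1}
Checking each candidate word (with clipping):
  'quiet' -> in reference (ref count 1, used 1/1) -> match (matches: 1)
  'quiet' -> ref count 1 already used up (1/1) -> clipped, no match (matches: 1)
  'loud' -> in reference (ref count 1, used 1/1) -> match (matches: 2)
  'loud' -> ref count 1 already used up (1/1) -> clipped, no match (matches: 2)
  'drinks' -> in reference (ref count 1, used 1/1) -> match (matches: 3)
  'loud' -> ref count 1 already used up (1/1) -> clipped, no match (matches: 3)
  'drinks' -> ref count 1 already used up (1/1) -> clipped, no match (matches: 3)
  'found' -> not in reference -> no match (matches: 3)
Clipped matches: 3, Candidate length: 8
Precision = 3/8

3/8


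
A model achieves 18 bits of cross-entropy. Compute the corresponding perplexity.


Perplexity formula: PP = 2^H
H = 18
PP = 2^18
PP = 2^18 = 262144

262144


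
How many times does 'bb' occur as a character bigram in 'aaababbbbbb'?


Scanning 'aaababbbbbb' for bigram 'bb':
  Position 0: 'aa' -> no
  Position 1: 'aa' -> no
  Position 2: 'ab' -> no
  Position 3: 'ba' -> no
  Position 4: 'ab' -> no
  Position 5: 'bb' -> MATCH
  Position 6: 'bb' -> MATCH
  Position 7: 'bb' -> MATCH
  Position 8: 'bb' -> MATCH
  Position 9: 'bb' -> MATCH
Total matches: 5

5


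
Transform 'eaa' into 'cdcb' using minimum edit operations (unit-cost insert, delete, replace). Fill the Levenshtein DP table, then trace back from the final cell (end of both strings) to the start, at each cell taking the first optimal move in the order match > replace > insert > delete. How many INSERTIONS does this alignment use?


Edit distance = 4. Backtracking from cell (3, 4) with preference match > replace > insert > delete,
then listing the resulting alignment 'eaa' -> 'cdcb' left to right:
  Step 1: insert 'c' [insertion #1]
  Step 2: replace e->d
  Step 3: replace a->c
  Step 4: replace a->b
Total insertions: 1

1


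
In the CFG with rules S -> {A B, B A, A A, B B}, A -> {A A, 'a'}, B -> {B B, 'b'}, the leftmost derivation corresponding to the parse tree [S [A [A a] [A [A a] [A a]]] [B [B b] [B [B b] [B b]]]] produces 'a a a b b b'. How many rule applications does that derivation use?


Every bracketed nonterminal node [X ...] in the tree is produced by exactly one rule application.
Reading the tree off as a leftmost derivation:
  Step 1: S  =>  A B   (applied S -> A B)
  Step 2: A B  =>  A A B   (applied A -> A A)
  Step 3: A A B  =>  a A B   (applied A -> a)
  Step 4: a A B  =>  a A A B   (applied A -> A A)
  Step 5: a A A B  =>  a a A B   (applied A -> a)
  Step 6: a a A B  =>  a a a B   (applied A -> a)
  Step 7: a a a B  =>  a a a B B   (applied B -> B B)
  Step 8: a a a B B  =>  a a a b B   (applied B -> b)
  Step 9: a a a b B  =>  a a a b B B   (applied B -> B B)
  Step 10: a a a b B B  =>  a a a b b B   (applied B -> b)
  Step 11: a a a b b B  =>  a a a b b b   (applied B -> b)
Final yield: a a a b b b
Total rewrite steps: 11

11


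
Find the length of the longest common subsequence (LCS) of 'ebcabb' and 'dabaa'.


DP table for LCS of 'ebcabb' and 'dabaa':
       d  a  b  a  a
    0  0  0  0  0  0
  e 0  0  0  0  0  0
  b 0  0  0  1  1  1
  c 0  0  0  1  1  1
  a 0  0  1  1  2  2
  b 0  0  1  2  2  2
  b 0  0  1  2  2  2
LCS: 'ba'
LCS length = 2

2


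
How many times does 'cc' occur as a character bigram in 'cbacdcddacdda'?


Scanning 'cbacdcddacdda' for bigram 'cc':
  Position 0: 'cb' -> no
  Position 1: 'ba' -> no
  Position 2: 'ac' -> no
  Position 3: 'cd' -> no
  Position 4: 'dc' -> no
  Position 5: 'cd' -> no
  Position 6: 'dd' -> no
  Position 7: 'da' -> no
  Position 8: 'ac' -> no
  Position 9: 'cd' -> no
  Position 10: 'dd' -> no
  Position 11: 'da' -> no
Total matches: 0

0


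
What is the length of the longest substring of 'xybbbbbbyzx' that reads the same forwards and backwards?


Scanning 'xybbbbbbyzx' for palindromic substrings.
Substring at positions 1-8: 'ybbbbbby'.
Check: reverse('ybbbbbby') = 'ybbbbbby' -> palindrome confirmed.
Neighbouring characters ('x' / 'z') break symmetry, so it cannot extend further.
No longer palindromic substring exists; longest length = 8

8


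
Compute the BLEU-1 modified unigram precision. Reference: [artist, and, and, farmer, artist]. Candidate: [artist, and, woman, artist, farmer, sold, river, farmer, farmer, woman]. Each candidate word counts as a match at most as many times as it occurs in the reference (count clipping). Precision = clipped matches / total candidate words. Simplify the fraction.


Reference word counts: {'and': 2, 'artist': 2, 'farmer': 1}
Checking each candidate word (with clipping):
  'artist' -> in reference (ref count 2, used 1/2) -> match (matches: 1)
  'and' -> in reference (ref count 2, used 1/2) -> match (matches: 2)
  'woman' -> not in reference -> no match (matches: 2)
  'artist' -> in reference (ref count 2, used 2/2) -> match (matches: 3)
  'farmer' -> in reference (ref count 1, used 1/1) -> match (matches: 4)
  'sold' -> not in reference -> no match (matches: 4)
  'river' -> not in reference -> no match (matches: 4)
  'farmer' -> ref count 1 already used up (1/1) -> clipped, no match (matches: 4)
  'farmer' -> ref count 1 already used up (1/1) -> clipped, no match (matches: 4)
  'woman' -> not in reference -> no match (matches: 4)
Clipped matches: 4, Candidate length: 10
Precision = 4/10 = 2/5

2/5


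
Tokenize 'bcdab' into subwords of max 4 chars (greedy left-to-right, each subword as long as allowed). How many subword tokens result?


'bcdab' has 5 characters.
Chunking with max size 4:
  Chunk 1: 'bcda' (positions 0-3)
  Chunk 2: 'b' (positions 4-4)
Total chunks: ceil(5 / 4) = 2

2


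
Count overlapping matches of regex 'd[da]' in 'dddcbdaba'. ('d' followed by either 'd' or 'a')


Pattern: d[da] means 'd' followed by either 'd' or 'a'.
Scanning 'dddcbdaba' position-by-position:
  Pos 0: window 'dd' -> MATCH
  Pos 1: window 'dd' -> MATCH
  Pos 2: window 'dc' -> no
  Pos 3: window 'cb' -> no
  Pos 4: window 'bd' -> no
  Pos 5: window 'da' -> MATCH
  Pos 6: window 'ab' -> no
  Pos 7: window 'ba' -> no
  Pos 8: window 'a' -> no
Total matches: 3

3


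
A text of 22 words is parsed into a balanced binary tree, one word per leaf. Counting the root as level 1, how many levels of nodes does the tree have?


In a balanced binary tree with n leaves the deepest leaf is ceil(log2(n)) edges below the root,
so counting node levels inclusive of root and leaves gives ceil(log2(n)) + 1 levels.
log2(22) = 4.4594
ceil(4.4594) = 5
levels = 5 + 1 = 6

6


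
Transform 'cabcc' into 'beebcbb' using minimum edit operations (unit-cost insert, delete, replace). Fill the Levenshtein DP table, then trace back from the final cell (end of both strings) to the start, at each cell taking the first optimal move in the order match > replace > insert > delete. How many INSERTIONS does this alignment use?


Edit distance = 5. Backtracking from cell (5, 7) with preference match > replace > insert > delete,
then listing the resulting alignment 'cabcc' -> 'beebcbb' left to right:
  Step 1: insert 'b' [insertion #1]
  Step 2: replace c->e
  Step 3: replace a->e
  Step 4: keep 'b'
  Step 5: keep 'c'
  Step 6: insert 'b' [insertion #2]
  Step 7: replace c->b
Total insertions: 2

2


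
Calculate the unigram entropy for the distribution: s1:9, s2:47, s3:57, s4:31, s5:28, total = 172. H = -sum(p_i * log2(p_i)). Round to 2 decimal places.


Computing entropy H = -sum(p_i * log2(p_i)):
  s1: p = 9/172 = 0.0523, -p*log2(p) = 0.2227
  s2: p = 47/172 = 0.2733, -p*log2(p) = 0.5114
  s3: p = 57/172 = 0.3314, -p*log2(p) = 0.5280
  s4: p = 31/172 = 0.1802, -p*log2(p) = 0.4455
  s5: p = 28/172 = 0.1628, -p*log2(p) = 0.4263
H = sum of terms = 2.1339
Rounded to 2 decimals: 2.13

2.13


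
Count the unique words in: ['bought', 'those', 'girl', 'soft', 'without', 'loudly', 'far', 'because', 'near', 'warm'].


Listing all tokens and tracking unique types:
  Token 1: 'bought' -> NEW (unique so far: 1)
  Token 2: 'those' -> NEW (unique so far: 2)
  Token 3: 'girl' -> NEW (unique so far: 3)
  Token 4: 'soft' -> NEW (unique so far: 4)
  Token 5: 'without' -> NEW (unique so far: 5)
  Token 6: 'loudly' -> NEW (unique so far: 6)
  Token 7: 'far' -> NEW (unique so far: 7)
  Token 8: 'because' -> NEW (unique so far: 8)
  Token 9: 'near' -> NEW (unique so far: 9)
  Token 10: 'warm' -> NEW (unique so far: 10)
Unique types: ('because', 'bought', 'far', 'girl', 'loudly', 'near', 'soft', 'those', 'warm', 'without')
Vocabulary size: 10

10


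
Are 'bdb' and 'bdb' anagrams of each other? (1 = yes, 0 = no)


Sort characters of 'bdb': 'bbd'
Sort characters of 'bdb': 'bbd'
Sorted forms match -> they ARE anagrams
Result: 1

1


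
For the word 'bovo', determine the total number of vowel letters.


Scanning each character of 'bovo':
  Position 1: 'b' -> consonant (running count: 0)
  Position 2: 'o' -> vowel (running count: 1)
  Position 3: 'v' -> consonant (running count: 1)
  Position 4: 'o' -> vowel (running count: 2)
Total vowels: 2

2


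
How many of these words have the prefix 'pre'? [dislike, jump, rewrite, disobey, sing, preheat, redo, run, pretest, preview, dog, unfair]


Checking each word for prefix 'pre':
  'dislike' -> no (count: 0)
  'jump' -> no (count: 0)
  'rewrite' -> no (count: 0)
  'disobey' -> no (count: 0)
  'sing' -> no (count: 0)
  'preheat' -> YES, starts with 'pre' (count: 1)
  'redo' -> no (count: 1)
  'run' -> no (count: 1)
  'pretest' -> YES, starts with 'pre' (count: 2)
  'preview' -> YES, starts with 'pre' (count: 3)
  'dog' -> no (count: 3)
  'unfair' -> no (count: 3)
Total with prefix 'pre': 3

3


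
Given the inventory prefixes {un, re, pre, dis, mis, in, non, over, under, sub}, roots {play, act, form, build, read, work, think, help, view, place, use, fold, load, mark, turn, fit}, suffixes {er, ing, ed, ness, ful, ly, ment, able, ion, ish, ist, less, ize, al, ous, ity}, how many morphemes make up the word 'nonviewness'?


Segmenting 'nonviewness' against the inventory:
  'non' -> prefix (morpheme 1)
  'view' -> root (morpheme 2)
  'ness' -> suffix (morpheme 3)
Total morphemes: 3

3


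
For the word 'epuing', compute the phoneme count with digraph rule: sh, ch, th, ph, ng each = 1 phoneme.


Parsing 'epuing' greedily, digraphs first:
  'e' -> vowel phoneme (phonemes so far: 1)
  'p' -> consonant phoneme (phonemes so far: 2)
  'u' -> vowel phoneme (phonemes so far: 3)
  'i' -> vowel phoneme (phonemes so far: 4)
  'ng' -> digraph (1 consonant phoneme) (phonemes so far: 5)
Total phonemes: 5

5


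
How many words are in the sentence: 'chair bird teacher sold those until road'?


Counting words by splitting on spaces:
  Word 1: 'chair'
  Word 2: 'bird'
  Word 3: 'teacher'
  Word 4: 'sold'
  Word 5: 'those'
  Word 6: 'until'
  Word 7: 'road'
Total words: 7

7


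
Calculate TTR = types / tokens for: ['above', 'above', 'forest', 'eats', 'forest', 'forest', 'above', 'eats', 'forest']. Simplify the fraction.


Tokens: 9
Unique types: ('above', 'eats', 'forest') = 3
TTR = 3/9
Simplify: divide both by 3 -> 1/3
TTR = 1/3

1/3


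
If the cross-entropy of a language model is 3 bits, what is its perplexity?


Perplexity formula: PP = 2^H
H = 3
PP = 2^3
Steps: 2^1 = 2, 2^2 = 4, 2^3 = 8
PP = 8

8


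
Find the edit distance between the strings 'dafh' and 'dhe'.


Building DP table for s1='dafh' (len 4) and s2='dhe' (len 3):
       d  h  e
    0  1  2  3
  d 1  0  1  2
  a 2  1  1  2
  f 3  2  2  2
  h 4  3  2  3
Edit distance = dp[4][3] = 3

3


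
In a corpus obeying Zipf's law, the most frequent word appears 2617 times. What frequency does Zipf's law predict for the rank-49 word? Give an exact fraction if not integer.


Zipf's law: freq(rank) = f1 / rank
f1 = 2617, rank = 49
freq = 2617 / 49
GCD(2617, 49) = 1
Simplified: 2617/49

2617/49


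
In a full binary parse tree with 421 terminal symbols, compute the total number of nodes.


Leaf nodes (terminals): 421
Internal nodes = n - 1 = 421 - 1 = 420
Total = leaves + internal = 421 + 420 = 841

841


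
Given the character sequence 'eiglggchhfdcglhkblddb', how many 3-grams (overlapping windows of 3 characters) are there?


String 'eiglggchhfdcglhkblddb' has length L = 21.
Number of overlapping n-grams = L - n + 1
Substituting: 21 - 3 + 1 = 19

19


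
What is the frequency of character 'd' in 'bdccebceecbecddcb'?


Scanning 'bdccebceecbecddcb' for 'd':
  Position 1: 'd' -> MATCH (count: 1)
  Position 13: 'd' -> MATCH (count: 2)
  Position 14: 'd' -> MATCH (count: 3)
Total occurrences of 'd': 3

3


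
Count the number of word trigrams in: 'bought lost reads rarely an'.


Word trigrams from [5] words:
  Trigram 1: (bought lost reads)
  Trigram 2: (lost reads rarely)
  Trigram 3: (reads rarely an)
Total word trigrams: 5 - 2 = 3

3


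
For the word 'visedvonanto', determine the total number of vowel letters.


Scanning each character of 'visedvonanto':
  Position 1: 'v' -> consonant (running count: 0)
  Position 2: 'i' -> vowel (running count: 1)
  Position 3: 's' -> consonant (running count: 1)
  Position 4: 'e' -> vowel (running count: 2)
  Position 5: 'd' -> consonant (running count: 2)
  Position 6: 'v' -> consonant (running count: 2)
  Position 7: 'o' -> vowel (running count: 3)
  Position 8: 'n' -> consonant (running count: 3)
  Position 9: 'a' -> vowel (running count: 4)
  Position 10: 'n' -> consonant (running count: 4)
  Position 11: 't' -> consonant (running count: 4)
  Position 12: 'o' -> vowel (running count: 5)
Total vowels: 5

5


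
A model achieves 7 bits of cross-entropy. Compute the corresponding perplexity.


Perplexity formula: PP = 2^H
H = 7
PP = 2^7
Steps: 2^1 = 2, 2^2 = 4, 2^3 = 8, 2^4 = 16, 2^5 = 32, 2^6 = 64, 2^7 = 128
PP = 128

128


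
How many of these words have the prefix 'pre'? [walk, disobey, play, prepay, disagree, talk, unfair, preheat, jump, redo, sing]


Checking each word for prefix 'pre':
  'walk' -> no (count: 0)
  'disobey' -> no (count: 0)
  'play' -> no (count: 0)
  'prepay' -> YES, starts with 'pre' (count: 1)
  'disagree' -> no (count: 1)
  'talk' -> no (count: 1)
  'unfair' -> no (count: 1)
  'preheat' -> YES, starts with 'pre' (count: 2)
  'jump' -> no (count: 2)
  'redo' -> no (count: 2)
  'sing' -> no (count: 2)
Total with prefix 'pre': 2

2


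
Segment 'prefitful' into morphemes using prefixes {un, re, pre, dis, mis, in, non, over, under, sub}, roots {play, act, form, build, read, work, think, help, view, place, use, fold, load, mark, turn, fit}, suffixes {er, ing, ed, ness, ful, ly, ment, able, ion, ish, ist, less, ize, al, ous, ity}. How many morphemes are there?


Segmenting 'prefitful' against the inventory:
  'pre' -> prefix (morpheme 1)
  'fit' -> root (morpheme 2)
  'ful' -> suffix (morpheme 3)
Total morphemes: 3

3


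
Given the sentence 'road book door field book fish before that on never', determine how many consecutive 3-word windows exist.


Word trigrams from [10] words:
  Trigram 1: (road book door)
  Trigram 2: (book door field)
  Trigram 3: (door field book)
  Trigram 4: (field book fish)
  Trigram 5: (book fish before)
  Trigram 6: (fish before that)
  Trigram 7: (before that on)
  Trigram 8: (that on never)
Total word trigrams: 10 - 2 = 8

8


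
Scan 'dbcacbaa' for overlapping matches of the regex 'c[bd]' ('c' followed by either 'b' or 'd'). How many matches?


Pattern: c[bd] means 'c' followed by either 'b' or 'd'.
Scanning 'dbcacbaa' position-by-position:
  Pos 0: window 'db' -> no
  Pos 1: window 'bc' -> no
  Pos 2: window 'ca' -> no
  Pos 3: window 'ac' -> no
  Pos 4: window 'cb' -> MATCH
  Pos 5: window 'ba' -> no
  Pos 6: window 'aa' -> no
  Pos 7: window 'a' -> no
Total matches: 1

1


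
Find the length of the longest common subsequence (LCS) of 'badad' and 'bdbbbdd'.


DP table for LCS of 'badad' and 'bdbbbdd':
       b  d  b  b  b  d  d
    0  0  0  0  0  0  0  0
  b 0  1  1  1  1  1  1  1
  a 0  1  1  1  1  1  1  1
  d 0  1  2  2  2  2  2  2
  a 0  1  2  2  2  2  2  2
  d 0  1  2  2  2  2  3  3
LCS: 'bdd'
LCS length = 3

3


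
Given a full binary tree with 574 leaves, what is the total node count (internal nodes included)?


Leaf nodes (terminals): 574
Internal nodes = n - 1 = 574 - 1 = 573
Total = leaves + internal = 574 + 573 = 1147

1147


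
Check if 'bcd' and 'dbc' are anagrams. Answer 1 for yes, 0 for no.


Sort characters of 'bcd': 'bcd'
Sort characters of 'dbc': 'bcd'
Sorted forms match -> they ARE anagrams
Result: 1

1


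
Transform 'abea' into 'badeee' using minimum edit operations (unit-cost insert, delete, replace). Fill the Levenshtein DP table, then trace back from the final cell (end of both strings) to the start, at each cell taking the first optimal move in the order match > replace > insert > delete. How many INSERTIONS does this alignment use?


Edit distance = 4. Backtracking from cell (4, 6) with preference match > replace > insert > delete,
then listing the resulting alignment 'abea' -> 'badeee' left to right:
  Step 1: insert 'b' [insertion #1]
  Step 2: keep 'a'
  Step 3: insert 'd' [insertion #2]
  Step 4: replace b->e
  Step 5: keep 'e'
  Step 6: replace a->e
Total insertions: 2

2


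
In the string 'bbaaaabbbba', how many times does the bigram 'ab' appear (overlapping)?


Scanning 'bbaaaabbbba' for bigram 'ab':
  Position 0: 'bb' -> no
  Position 1: 'ba' -> no
  Position 2: 'aa' -> no
  Position 3: 'aa' -> no
  Position 4: 'aa' -> no
  Position 5: 'ab' -> MATCH
  Position 6: 'bb' -> no
  Position 7: 'bb' -> no
  Position 8: 'bb' -> no
  Position 9: 'ba' -> no
Total matches: 1

1


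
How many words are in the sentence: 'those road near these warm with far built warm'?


Counting words by splitting on spaces:
  Word 1: 'those'
  Word 2: 'road'
  Word 3: 'near'
  Word 4: 'these'
  Word 5: 'warm'
  Word 6: 'with'
  Word 7: 'far'
  Word 8: 'built'
  Word 9: 'warm'
Total words: 9

9


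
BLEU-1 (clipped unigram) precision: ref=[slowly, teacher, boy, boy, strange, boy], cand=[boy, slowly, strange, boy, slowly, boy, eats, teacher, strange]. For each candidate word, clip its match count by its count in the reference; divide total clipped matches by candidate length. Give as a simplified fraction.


Reference word counts: {'boy': 3, 'slowly': 1, 'strange': 1, 'teacher': 1}
Checking each candidate word (with clipping):
  'boy' -> in reference (ref count 3, used 1/3) -> match (matches: 1)
  'slowly' -> in reference (ref count 1, used 1/1) -> match (matches: 2)
  'strange' -> in reference (ref count 1, used 1/1) -> match (matches: 3)
  'boy' -> in reference (ref count 3, used 2/3) -> match (matches: 4)
  'slowly' -> ref count 1 already used up (1/1) -> clipped, no match (matches: 4)
  'boy' -> in reference (ref count 3, used 3/3) -> match (matches: 5)
  'eats' -> not in reference -> no match (matches: 5)
  'teacher' -> in reference (ref count 1, used 1/1) -> match (matches: 6)
  'strange' -> ref count 1 already used up (1/1) -> clipped, no match (matches: 6)
Clipped matches: 6, Candidate length: 9
Precision = 6/9 = 2/3

2/3


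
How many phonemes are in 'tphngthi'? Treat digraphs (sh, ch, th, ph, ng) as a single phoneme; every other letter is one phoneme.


Parsing 'tphngthi' greedily, digraphs first:
  't' -> consonant phoneme (phonemes so far: 1)
  'ph' -> digraph (1 consonant phoneme) (phonemes so far: 2)
  'ng' -> digraph (1 consonant phoneme) (phonemes so far: 3)
  'th' -> digraph (1 consonant phoneme) (phonemes so far: 4)
  'i' -> vowel phoneme (phonemes so far: 5)
Total phonemes: 5

5


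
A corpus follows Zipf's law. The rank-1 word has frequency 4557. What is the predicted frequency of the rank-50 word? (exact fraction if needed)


Zipf's law: freq(rank) = f1 / rank
f1 = 4557, rank = 50
freq = 4557 / 50
GCD(4557, 50) = 1
Simplified: 4557/50

4557/50


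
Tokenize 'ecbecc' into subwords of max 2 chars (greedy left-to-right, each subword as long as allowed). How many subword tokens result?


'ecbecc' has 6 characters.
Chunking with max size 2:
  Chunk 1: 'ec' (positions 0-1)
  Chunk 2: 'be' (positions 2-3)
  Chunk 3: 'cc' (positions 4-5)
Total chunks: ceil(6 / 2) = 3

3


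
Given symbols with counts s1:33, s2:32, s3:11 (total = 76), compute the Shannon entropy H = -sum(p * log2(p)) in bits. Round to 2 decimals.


Computing entropy H = -sum(p_i * log2(p_i)):
  s1: p = 33/76 = 0.4342, -p*log2(p) = 0.5226
  s2: p = 32/76 = 0.4211, -p*log2(p) = 0.5254
  s3: p = 11/76 = 0.1447, -p*log2(p) = 0.4036
H = sum of terms = 1.4516
Rounded to 2 decimals: 1.45

1.45


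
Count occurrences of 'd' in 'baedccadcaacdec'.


Scanning 'baedccadcaacdec' for 'd':
  Position 3: 'd' -> MATCH (count: 1)
  Position 7: 'd' -> MATCH (count: 2)
  Position 12: 'd' -> MATCH (count: 3)
Total occurrences of 'd': 3

3


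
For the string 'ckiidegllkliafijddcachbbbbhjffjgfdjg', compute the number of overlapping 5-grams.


String 'ckiidegllkliafijddcachbbbbhjffjgfdjg' has length L = 36.
Number of overlapping n-grams = L - n + 1
Substituting: 36 - 5 + 1 = 32

32


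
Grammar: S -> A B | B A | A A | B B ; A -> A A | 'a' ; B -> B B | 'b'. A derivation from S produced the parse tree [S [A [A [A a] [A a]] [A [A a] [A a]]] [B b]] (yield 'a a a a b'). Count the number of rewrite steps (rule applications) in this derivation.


Every bracketed nonterminal node [X ...] in the tree is produced by exactly one rule application.
Reading the tree off as a leftmost derivation:
  Step 1: S  =>  A B   (applied S -> A B)
  Step 2: A B  =>  A A B   (applied A -> A A)
  Step 3: A A B  =>  A A A B   (applied A -> A A)
  Step 4: A A A B  =>  a A A B   (applied A -> a)
  Step 5: a A A B  =>  a a A B   (applied A -> a)
  Step 6: a a A B  =>  a a A A B   (applied A -> A A)
  Step 7: a a A A B  =>  a a a A B   (applied A -> a)
  Step 8: a a a A B  =>  a a a a B   (applied A -> a)
  Step 9: a a a a B  =>  a a a a b   (applied B -> b)
Final yield: a a a a b
Total rewrite steps: 9

9


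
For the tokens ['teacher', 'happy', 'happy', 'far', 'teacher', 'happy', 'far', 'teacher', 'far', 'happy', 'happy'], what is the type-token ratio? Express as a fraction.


Tokens: 11
Unique types: ('far', 'happy', 'teacher') = 3
TTR = 3/11
Already in lowest terms.

3/11


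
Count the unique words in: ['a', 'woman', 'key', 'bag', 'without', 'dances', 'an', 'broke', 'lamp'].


Listing all tokens and tracking unique types:
  Token 1: 'a' -> NEW (unique so far: 1)
  Token 2: 'woman' -> NEW (unique so far: 2)
  Token 3: 'key' -> NEW (unique so far: 3)
  Token 4: 'bag' -> NEW (unique so far: 4)
  Token 5: 'without' -> NEW (unique so far: 5)
  Token 6: 'dances' -> NEW (unique so far: 6)
  Token 7: 'an' -> NEW (unique so far: 7)
  Token 8: 'broke' -> NEW (unique so far: 8)
  Token 9: 'lamp' -> NEW (unique so far: 9)
Unique types: ('a', 'an', 'bag', 'broke', 'dances', 'key', 'lamp', 'without', 'woman')
Vocabulary size: 9

9


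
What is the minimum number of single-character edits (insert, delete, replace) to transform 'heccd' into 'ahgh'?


Building DP table for s1='heccd' (len 5) and s2='ahgh' (len 4):
       a  h  g  h
    0  1  2  3  4
  h 1  1  1  2  3
  e 2  2  2  2  3
  c 3  3  3  3  3
  c 4  4  4  4  4
  d 5  5  5  5  5
Edit distance = dp[5][4] = 5

5


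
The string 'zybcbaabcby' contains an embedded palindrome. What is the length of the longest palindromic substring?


Scanning 'zybcbaabcby' for palindromic substrings.
Substring at positions 1-10: 'ybcbaabcby'.
Check: reverse('ybcbaabcby') = 'ybcbaabcby' -> palindrome confirmed.
Neighbouring characters ('z' / '-') break symmetry, so it cannot extend further.
No longer palindromic substring exists; longest length = 10

10


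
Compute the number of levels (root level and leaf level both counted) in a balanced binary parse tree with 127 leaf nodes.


In a balanced binary tree with n leaves the deepest leaf is ceil(log2(n)) edges below the root,
so counting node levels inclusive of root and leaves gives ceil(log2(n)) + 1 levels.
log2(127) = 6.9887
ceil(6.9887) = 7
levels = 7 + 1 = 8

8


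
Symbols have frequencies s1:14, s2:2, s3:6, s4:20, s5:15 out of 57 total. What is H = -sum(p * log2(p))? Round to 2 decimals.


Computing entropy H = -sum(p_i * log2(p_i)):
  s1: p = 14/57 = 0.2456, -p*log2(p) = 0.4975
  s2: p = 2/57 = 0.0351, -p*log2(p) = 0.1696
  s3: p = 6/57 = 0.1053, -p*log2(p) = 0.3419
  s4: p = 20/57 = 0.3509, -p*log2(p) = 0.5302
  s5: p = 15/57 = 0.2632, -p*log2(p) = 0.5068
H = sum of terms = 2.0460
Rounded to 2 decimals: 2.05

2.05


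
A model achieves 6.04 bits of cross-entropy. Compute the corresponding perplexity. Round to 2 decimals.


Perplexity formula: PP = 2^H
H = 6.04
PP = 2^6.04
Decompose: 2^6.04 = 2^6 * 2^0.04
2^6 = 64, 2^0.04 ~ 1.0281138
PP ~ 64 * 1.0281138 = 65.7992832
Rounded to 2 decimals: 65.80

65.80


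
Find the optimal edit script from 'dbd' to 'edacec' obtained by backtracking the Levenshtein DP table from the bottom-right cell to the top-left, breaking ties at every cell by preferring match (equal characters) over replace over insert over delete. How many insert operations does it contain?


Edit distance = 5. Backtracking from cell (3, 6) with preference match > replace > insert > delete,
then listing the resulting alignment 'dbd' -> 'edacec' left to right:
  Step 1: insert 'e' [insertion #1]
  Step 2: keep 'd'
  Step 3: insert 'a' [insertion #2]
  Step 4: insert 'c' [insertion #3]
  Step 5: replace b->e
  Step 6: replace d->c
Total insertions: 3

3


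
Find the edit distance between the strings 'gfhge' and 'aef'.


Building DP table for s1='gfhge' (len 5) and s2='aef' (len 3):
       a  e  f
    0  1  2  3
  g 1  1  2  3
  f 2  2  2  2
  h 3  3  3  3
  g 4  4  4  4
  e 5  5  4  5
Edit distance = dp[5][3] = 5

5


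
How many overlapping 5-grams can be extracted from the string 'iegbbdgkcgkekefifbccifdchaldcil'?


String 'iegbbdgkcgkekefifbccifdchaldcil' has length L = 31.
Number of overlapping n-grams = L - n + 1
Substituting: 31 - 5 + 1 = 27

27


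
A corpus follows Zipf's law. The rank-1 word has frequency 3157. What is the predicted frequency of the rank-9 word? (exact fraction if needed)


Zipf's law: freq(rank) = f1 / rank
f1 = 3157, rank = 9
freq = 3157 / 9
GCD(3157, 9) = 1
Simplified: 3157/9

3157/9


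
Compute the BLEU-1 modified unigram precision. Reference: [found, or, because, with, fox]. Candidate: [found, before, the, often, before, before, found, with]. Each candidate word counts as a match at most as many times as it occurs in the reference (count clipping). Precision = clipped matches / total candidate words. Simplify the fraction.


Reference word counts: {'because': 1, 'found': 1, 'fox': 1, 'or': 1, 'with': 1}
Checking each candidate word (with clipping):
  'found' -> in reference (ref count 1, used 1/1) -> match (matches: 1)
  'before' -> not in reference -> no match (matches: 1)
  'the' -> not in reference -> no match (matches: 1)
  'often' -> not in reference -> no match (matches: 1)
  'before' -> not in reference -> no match (matches: 1)
  'before' -> not in reference -> no match (matches: 1)
  'found' -> ref count 1 already used up (1/1) -> clipped, no match (matches: 1)
  'with' -> in reference (ref count 1, used 1/1) -> match (matches: 2)
Clipped matches: 2, Candidate length: 8
Precision = 2/8 = 1/4

1/4


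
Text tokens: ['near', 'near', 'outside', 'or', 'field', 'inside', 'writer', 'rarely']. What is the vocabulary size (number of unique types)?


Listing all tokens and tracking unique types:
  Token 1: 'near' -> NEW (unique so far: 1)
  Token 2: 'near' -> duplicate (unique so far: 1)
  Token 3: 'outside' -> NEW (unique so far: 2)
  Token 4: 'or' -> NEW (unique so far: 3)
  Token 5: 'field' -> NEW (unique so far: 4)
  Token 6: 'inside' -> NEW (unique so far: 5)
  Token 7: 'writer' -> NEW (unique so far: 6)
  Token 8: 'rarely' -> NEW (unique so far: 7)
Unique types: ('field', 'inside', 'near', 'or', 'outside', 'rarely', 'writer')
Vocabulary size: 7

7


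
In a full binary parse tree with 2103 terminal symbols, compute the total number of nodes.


Leaf nodes (terminals): 2103
Internal nodes = n - 1 = 2103 - 1 = 2102
Total = leaves + internal = 2103 + 2102 = 4205

4205


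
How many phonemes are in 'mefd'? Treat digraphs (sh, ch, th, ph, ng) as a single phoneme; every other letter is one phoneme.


Parsing 'mefd' greedily, digraphs first:
  'm' -> consonant phoneme (phonemes so far: 1)
  'e' -> vowel phoneme (phonemes so far: 2)
  'f' -> consonant phoneme (phonemes so far: 3)
  'd' -> consonant phoneme (phonemes so far: 4)
Total phonemes: 4

4


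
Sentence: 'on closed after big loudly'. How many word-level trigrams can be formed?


Word trigrams from [5] words:
  Trigram 1: (on closed after)
  Trigram 2: (closed after big)
  Trigram 3: (after big loudly)
Total word trigrams: 5 - 2 = 3

3


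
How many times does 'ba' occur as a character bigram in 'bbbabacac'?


Scanning 'bbbabacac' for bigram 'ba':
  Position 0: 'bb' -> no
  Position 1: 'bb' -> no
  Position 2: 'ba' -> MATCH
  Position 3: 'ab' -> no
  Position 4: 'ba' -> MATCH
  Position 5: 'ac' -> no
  Position 6: 'ca' -> no
  Position 7: 'ac' -> no
Total matches: 2

2


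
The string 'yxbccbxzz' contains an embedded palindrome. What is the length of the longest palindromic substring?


Scanning 'yxbccbxzz' for palindromic substrings.
Substring at positions 1-6: 'xbccbx'.
Check: reverse('xbccbx') = 'xbccbx' -> palindrome confirmed.
Neighbouring characters ('y' / 'z') break symmetry, so it cannot extend further.
No longer palindromic substring exists; longest length = 6

6


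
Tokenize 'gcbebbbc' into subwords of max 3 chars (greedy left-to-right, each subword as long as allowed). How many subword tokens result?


'gcbebbbc' has 8 characters.
Chunking with max size 3:
  Chunk 1: 'gcb' (positions 0-2)
  Chunk 2: 'ebb' (positions 3-5)
  Chunk 3: 'bc' (positions 6-7)
Total chunks: ceil(8 / 3) = 3

3


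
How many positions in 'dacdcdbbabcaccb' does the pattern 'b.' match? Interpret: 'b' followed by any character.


Pattern: b. means 'b' followed by any character.
Scanning 'dacdcdbbabcaccb' position-by-position:
  Pos 0: window 'da' -> no
  Pos 1: window 'ac' -> no
  Pos 2: window 'cd' -> no
  Pos 3: window 'dc' -> no
  Pos 4: window 'cd' -> no
  Pos 5: window 'db' -> no
  Pos 6: window 'bb' -> MATCH
  Pos 7: window 'ba' -> MATCH
  Pos 8: window 'ab' -> no
  Pos 9: window 'bc' -> MATCH
  Pos 10: window 'ca' -> no
  Pos 11: window 'ac' -> no
  Pos 12: window 'cc' -> no
  Pos 13: window 'cb' -> no
  Pos 14: window 'b' -> no
Total matches: 3

3


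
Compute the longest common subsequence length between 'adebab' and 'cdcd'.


DP table for LCS of 'adebab' and 'cdcd':
       c  d  c  d
    0  0  0  0  0
  a 0  0  0  0  0
  d 0  0  1  1  1
  e 0  0  1  1  1
  b 0  0  1  1  1
  a 0  0  1  1  1
  b 0  0  1  1  1
LCS: 'd'
LCS length = 1

1


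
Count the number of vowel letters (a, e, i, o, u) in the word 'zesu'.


Scanning each character of 'zesu':
  Position 1: 'z' -> consonant (running count: 0)
  Position 2: 'e' -> vowel (running count: 1)
  Position 3: 's' -> consonant (running count: 1)
  Position 4: 'u' -> vowel (running count: 2)
Total vowels: 2

2


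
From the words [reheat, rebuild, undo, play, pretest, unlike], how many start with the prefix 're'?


Checking each word for prefix 're':
  'reheat' -> YES, starts with 're' (count: 1)
  'rebuild' -> YES, starts with 're' (count: 2)
  'undo' -> no (count: 2)
  'play' -> no (count: 2)
  'pretest' -> no (count: 2)
  'unlike' -> no (count: 2)
Total with prefix 're': 2

2


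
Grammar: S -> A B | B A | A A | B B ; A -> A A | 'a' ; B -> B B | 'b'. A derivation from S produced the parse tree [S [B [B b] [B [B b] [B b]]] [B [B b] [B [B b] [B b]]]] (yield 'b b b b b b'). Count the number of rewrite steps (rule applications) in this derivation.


Every bracketed nonterminal node [X ...] in the tree is produced by exactly one rule application.
Reading the tree off as a leftmost derivation:
  Step 1: S  =>  B B   (applied S -> B B)
  Step 2: B B  =>  B B B   (applied B -> B B)
  Step 3: B B B  =>  b B B   (applied B -> b)
  Step 4: b B B  =>  b B B B   (applied B -> B B)
  Step 5: b B B B  =>  b b B B   (applied B -> b)
  Step 6: b b B B  =>  b b b B   (applied B -> b)
  Step 7: b b b B  =>  b b b B B   (applied B -> B B)
  Step 8: b b b B B  =>  b b b b B   (applied B -> b)
  Step 9: b b b b B  =>  b b b b B B   (applied B -> B B)
  Step 10: b b b b B B  =>  b b b b b B   (applied B -> b)
  Step 11: b b b b b B  =>  b b b b b b   (applied B -> b)
Final yield: b b b b b b
Total rewrite steps: 11

11


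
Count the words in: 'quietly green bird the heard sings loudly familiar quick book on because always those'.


Counting words by splitting on spaces:
  Word 1: 'quietly'
  Word 2: 'green'
  Word 3: 'bird'
  Word 4: 'the'
  Word 5: 'heard'
  Word 6: 'sings'
  Word 7: 'loudly'
  Word 8: 'familiar'
  Word 9: 'quick'
  Word 10: 'book'
  Word 11: 'on'
  Word 12: 'because'
  Word 13: 'always'
  Word 14: 'those'
Total words: 14

14


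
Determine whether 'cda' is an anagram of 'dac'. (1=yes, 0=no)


Sort characters of 'cda': 'acd'
Sort characters of 'dac': 'acd'
Sorted forms match -> they ARE anagrams
Result: 1

1


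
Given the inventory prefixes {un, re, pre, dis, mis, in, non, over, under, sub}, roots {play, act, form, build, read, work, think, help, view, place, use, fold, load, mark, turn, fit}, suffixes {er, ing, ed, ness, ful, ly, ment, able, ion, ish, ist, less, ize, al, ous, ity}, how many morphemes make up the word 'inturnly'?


Segmenting 'inturnly' against the inventory:
  'in' -> prefix (morpheme 1)
  'turn' -> root (morpheme 2)
  'ly' -> suffix (morpheme 3)
Total morphemes: 3

3


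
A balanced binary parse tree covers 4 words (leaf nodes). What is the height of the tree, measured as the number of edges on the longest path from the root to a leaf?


In a balanced binary tree with n leaves the deepest leaf is ceil(log2(n)) edges below the root.
log2(4) = 2.0000
ceil(2.0000) = 2
height (edges) = 2

2
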